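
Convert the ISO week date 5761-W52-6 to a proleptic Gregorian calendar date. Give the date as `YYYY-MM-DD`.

ISO week 1 of 5761 is the week containing the first Thursday of 5761.
Week 52, day 6 (Saturday) lands on 5761-12-26.

5761-12-26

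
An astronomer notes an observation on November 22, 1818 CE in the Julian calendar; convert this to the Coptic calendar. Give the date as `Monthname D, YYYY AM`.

The source date corresponds to 4 December 1818 in the Gregorian calendar (JDN 2385408).
That day falls on 26 Hathor 1535 AM in the Coptic calendar.

Hathor 26, 1535 AM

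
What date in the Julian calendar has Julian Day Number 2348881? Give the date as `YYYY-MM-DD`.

1718-11-20

JDN 2348881 is 1 December 1718 in the Gregorian calendar.
In the Julian calendar that day is 1718-11-20.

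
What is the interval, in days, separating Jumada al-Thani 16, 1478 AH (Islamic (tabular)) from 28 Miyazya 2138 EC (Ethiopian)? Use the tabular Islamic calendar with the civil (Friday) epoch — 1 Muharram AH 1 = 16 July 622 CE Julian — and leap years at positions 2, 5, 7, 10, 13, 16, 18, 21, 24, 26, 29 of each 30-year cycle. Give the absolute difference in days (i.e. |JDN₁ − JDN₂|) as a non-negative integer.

32994

First date → JDN 2472003; second date → JDN 2504997.
The interval is |2472003 − 2504997| = 32994 days.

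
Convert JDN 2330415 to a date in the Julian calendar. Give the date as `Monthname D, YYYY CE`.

The Gregorian equivalent of JDN 2330415 is 10 May 1668.
In the Julian calendar that day is April 30, 1668 CE.

April 30, 1668 CE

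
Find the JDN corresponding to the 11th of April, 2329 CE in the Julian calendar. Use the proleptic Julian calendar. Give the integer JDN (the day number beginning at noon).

Equivalently 27 April 2329 (Gregorian).
JDN 2299161 is 15 October 1582 CE (Gregorian); the target day is +272665 days from there, so JDN = 2571826.

2571826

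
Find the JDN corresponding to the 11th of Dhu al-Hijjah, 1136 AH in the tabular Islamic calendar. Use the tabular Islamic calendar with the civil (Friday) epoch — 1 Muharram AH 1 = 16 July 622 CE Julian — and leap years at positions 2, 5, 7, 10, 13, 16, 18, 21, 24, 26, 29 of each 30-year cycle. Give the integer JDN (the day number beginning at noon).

2350981

In the Gregorian calendar the same day is 31 August 1724.
JDN 2299161 is 15 October 1582 CE (Gregorian); the target day is +51820 days from there, so JDN = 2350981.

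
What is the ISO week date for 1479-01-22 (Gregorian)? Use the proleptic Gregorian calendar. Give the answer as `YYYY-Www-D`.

1479-W04-3

The weekday is Wednesday (ISO weekday 3).
That Wednesday belongs to ISO week 4 of ISO year 1479.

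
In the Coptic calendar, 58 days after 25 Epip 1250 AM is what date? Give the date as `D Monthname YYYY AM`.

18 Thout 1251 AM

Counting 58 days forward from JDN 2281551 reaches JDN 2281609, which is 18 Thout 1251 AM.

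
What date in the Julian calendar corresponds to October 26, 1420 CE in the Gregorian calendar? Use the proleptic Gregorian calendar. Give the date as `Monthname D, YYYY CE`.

October 17, 1420 CE

For dates in this range the Gregorian date is 9 days ahead of the Julian.
26 October 1420 Gregorian − 9 days → 17 October 1420 Julian.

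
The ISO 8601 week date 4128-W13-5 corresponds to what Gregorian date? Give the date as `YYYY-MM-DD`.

ISO week 1 of 4128 is the week containing the first Thursday of 4128.
Week 13, day 5 (Friday) lands on 4128-03-26.

4128-03-26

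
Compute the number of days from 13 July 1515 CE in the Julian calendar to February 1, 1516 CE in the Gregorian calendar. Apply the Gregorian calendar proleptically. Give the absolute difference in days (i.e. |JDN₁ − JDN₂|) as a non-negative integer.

193

JDN of the first date = 2274605.
JDN of the second date = 2274798.
|2274798 − 2274605| = 193.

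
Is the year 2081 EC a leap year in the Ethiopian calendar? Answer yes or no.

no

2081 mod 4 = 1; in the Ethiopian calendar a year is leap when year mod 4 = 3, so it is a common year.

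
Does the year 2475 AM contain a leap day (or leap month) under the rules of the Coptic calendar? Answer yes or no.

2475 mod 4 = 3; in the Coptic calendar a year is leap when year mod 4 = 3, so it is a leap year.

yes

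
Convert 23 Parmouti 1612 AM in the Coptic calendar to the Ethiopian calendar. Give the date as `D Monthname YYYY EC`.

Julian Day Number of the source date = 2413680.
Converting JDN 2413680 to the Ethiopian calendar gives 23 Miyazya 1888 EC.

23 Miyazya 1888 EC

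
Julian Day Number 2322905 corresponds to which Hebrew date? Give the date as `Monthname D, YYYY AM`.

JDN 2322905 is 18 October 1647 in the Gregorian calendar.
In the Hebrew calendar that day is Tishrei 19, 5408 AM.

Tishrei 19, 5408 AM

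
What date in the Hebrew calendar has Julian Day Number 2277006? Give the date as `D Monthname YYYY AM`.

JDN 2277006 is 17 February 1522 in the proleptic Gregorian calendar.
In the Hebrew calendar that day is 10 Adar I 5282 AM.

10 Adar I 5282 AM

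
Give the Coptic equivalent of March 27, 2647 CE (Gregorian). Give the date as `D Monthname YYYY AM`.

Julian Day Number of the source date = 2687942.
Converting JDN 2687942 to the Coptic calendar gives 13 Paremhat 2363 AM.

13 Paremhat 2363 AM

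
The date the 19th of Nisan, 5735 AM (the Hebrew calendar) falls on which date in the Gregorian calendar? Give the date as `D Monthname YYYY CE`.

31 March 1975 CE

Julian Day Number of the source date = 2442503.
Converting JDN 2442503 to the Gregorian calendar gives 31 March 1975 CE.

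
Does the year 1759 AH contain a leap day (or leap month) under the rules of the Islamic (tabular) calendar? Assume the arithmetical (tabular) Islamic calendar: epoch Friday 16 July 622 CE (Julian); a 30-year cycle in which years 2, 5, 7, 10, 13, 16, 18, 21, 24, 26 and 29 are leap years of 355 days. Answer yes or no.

Year 1759 AH is year 19 of its 30-year cycle; leap positions are 2, 5, 7, 10, 13, 16, 18, 21, 24, 26, 29, so it is a common year (354 days).

no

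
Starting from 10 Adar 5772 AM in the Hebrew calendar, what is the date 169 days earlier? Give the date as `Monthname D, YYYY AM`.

Elul 18, 5771 AM

The starting date is JDN 2455991; 2455991 − 169 = 2455822.
JDN 2455822 corresponds to Elul 18, 5771 AM.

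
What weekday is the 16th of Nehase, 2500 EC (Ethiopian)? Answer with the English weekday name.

Equivalently 26 August 2508 Gregorian, JDN 2637326.
JDN 2637326 mod 7 = 6, and JDN 0 was a Monday, so this is a Sunday.

Sunday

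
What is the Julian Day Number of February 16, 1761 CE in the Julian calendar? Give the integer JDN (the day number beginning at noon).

In the Gregorian calendar the same day is 27 February 1761.
JDN 2299161 is 15 October 1582 CE (Gregorian); the target day is +65149 days from there, so JDN = 2364310.

2364310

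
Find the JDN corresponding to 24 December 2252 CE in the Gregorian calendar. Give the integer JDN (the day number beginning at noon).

2543944

JDN 2400001 is 17 November 1858 CE (Gregorian), MJD 0; the target day is +143943 days from there, so JDN = 2543944.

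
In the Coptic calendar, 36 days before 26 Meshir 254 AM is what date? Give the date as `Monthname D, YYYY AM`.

JDN of 26 Meshir 254 AM = 1917613.
1917613 − 36 = 1917577.
JDN 1917577 in the Coptic calendar is Tobi 20, 254 AM.

Tobi 20, 254 AM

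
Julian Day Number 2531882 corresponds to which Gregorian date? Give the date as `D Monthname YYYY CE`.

16 December 2219 CE

JDN 2451545 is 1 Jan 2000; 2531882 is +80337 days from there.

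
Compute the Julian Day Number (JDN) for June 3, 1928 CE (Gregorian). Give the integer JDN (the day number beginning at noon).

JDN 2451545 is 1 January 2000 CE (Gregorian); the target day is −26144 days from there, so JDN = 2425401.

2425401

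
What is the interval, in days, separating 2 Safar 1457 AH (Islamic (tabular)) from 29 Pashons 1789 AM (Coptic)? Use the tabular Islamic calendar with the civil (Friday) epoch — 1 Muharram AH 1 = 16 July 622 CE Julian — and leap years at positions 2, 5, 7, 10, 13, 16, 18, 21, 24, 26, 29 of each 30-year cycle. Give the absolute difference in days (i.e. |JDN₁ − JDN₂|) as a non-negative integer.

First date → JDN 2464429; second date → JDN 2478365.
The interval is |2464429 − 2478365| = 13936 days.

13936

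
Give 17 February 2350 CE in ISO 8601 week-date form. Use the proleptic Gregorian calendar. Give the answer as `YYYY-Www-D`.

The weekday is Friday (ISO weekday 5).
That Friday belongs to ISO week 7 of ISO year 2350.

2350-W07-5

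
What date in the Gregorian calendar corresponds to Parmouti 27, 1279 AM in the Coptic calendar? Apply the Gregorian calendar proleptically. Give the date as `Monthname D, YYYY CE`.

May 2, 1563 CE

Julian Day Number of the source date = 2292055.
Converting JDN 2292055 to the Gregorian calendar gives 2 May 1563 CE.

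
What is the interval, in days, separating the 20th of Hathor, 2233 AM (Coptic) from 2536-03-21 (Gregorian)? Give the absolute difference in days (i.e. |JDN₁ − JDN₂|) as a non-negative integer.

JDN of the first date = 2640347.
JDN of the second date = 2647395.
|2647395 − 2640347| = 7048.

7048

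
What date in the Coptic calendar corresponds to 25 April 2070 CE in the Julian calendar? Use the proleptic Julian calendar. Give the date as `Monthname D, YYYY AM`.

Parmouti 30, 1786 AM

Both dates share Julian Day Number 2477240; in the Coptic calendar that is 30 Parmouti 1786 AM.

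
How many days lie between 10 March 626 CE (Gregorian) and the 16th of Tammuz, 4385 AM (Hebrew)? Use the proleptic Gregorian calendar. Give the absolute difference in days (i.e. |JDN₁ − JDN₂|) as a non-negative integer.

First date → JDN 1949770; second date → JDN 1949518.
The interval is |1949770 − 1949518| = 252 days.

252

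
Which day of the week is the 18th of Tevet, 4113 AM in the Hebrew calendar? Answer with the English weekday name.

Monday

Equivalently 12 January 353 Gregorian, JDN 1850002.
Since JDN mod 7 = 0 (0 = Monday), the day is Monday.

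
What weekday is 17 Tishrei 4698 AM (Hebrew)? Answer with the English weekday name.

Monday

Equivalently 30 September 937 Gregorian, JDN 2063565.
2063565 ≡ 0 (mod 7); counting from Monday = 0 gives Monday.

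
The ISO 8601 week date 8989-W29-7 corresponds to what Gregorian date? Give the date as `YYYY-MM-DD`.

8989-07-19

ISO week 1 of 8989 is the week containing the first Thursday of 8989.
Week 29, day 7 (Sunday) lands on 8989-07-19.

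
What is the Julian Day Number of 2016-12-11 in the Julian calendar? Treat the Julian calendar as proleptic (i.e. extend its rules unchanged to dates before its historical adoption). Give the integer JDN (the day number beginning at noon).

Equivalently 24 December 2016 (Gregorian).
JDN 2400001 is 17 November 1858 CE (Gregorian), MJD 0; the target day is +57746 days from there, so JDN = 2457747.

2457747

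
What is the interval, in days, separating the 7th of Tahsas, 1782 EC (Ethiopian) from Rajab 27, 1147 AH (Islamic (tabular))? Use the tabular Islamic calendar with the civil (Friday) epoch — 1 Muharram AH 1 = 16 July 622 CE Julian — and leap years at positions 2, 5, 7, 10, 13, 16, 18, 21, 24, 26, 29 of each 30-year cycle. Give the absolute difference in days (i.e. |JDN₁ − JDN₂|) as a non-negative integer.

20080

First date → JDN 2374827; second date → JDN 2354747.
The interval is |2374827 − 2354747| = 20080 days.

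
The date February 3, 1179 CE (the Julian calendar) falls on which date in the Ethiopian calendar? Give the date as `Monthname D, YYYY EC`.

Yekatit 9, 1171 EC

Both dates share Julian Day Number 2151721; in the Ethiopian calendar that is 9 Yekatit 1171 EC.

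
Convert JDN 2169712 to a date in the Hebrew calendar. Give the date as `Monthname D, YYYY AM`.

The proleptic Gregorian equivalent of JDN 2169712 is 14 May 1228.
In the Hebrew calendar that day is Sivan 1, 4988 AM.

Sivan 1, 4988 AM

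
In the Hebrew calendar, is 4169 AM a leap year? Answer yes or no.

Hebrew year 4169 is year 8 of its 19-year Metonic cycle; leap years are at positions 3, 6, 8, 11, 14, 17, 19, so it is a leap year (13 months).

yes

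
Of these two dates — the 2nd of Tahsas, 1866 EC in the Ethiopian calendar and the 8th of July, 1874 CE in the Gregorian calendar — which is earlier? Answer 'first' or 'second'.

first

The two dates have Julian Day Numbers 2405503 and 2405713 respectively.
Since 2405503 < 2405713, the first date comes first.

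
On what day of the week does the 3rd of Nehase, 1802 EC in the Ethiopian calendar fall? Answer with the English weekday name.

In the Gregorian calendar this is 8 August 1810 (JDN 2382368).
JDN 2382368 mod 7 = 2, and JDN 0 was a Monday, so this is a Wednesday.

Wednesday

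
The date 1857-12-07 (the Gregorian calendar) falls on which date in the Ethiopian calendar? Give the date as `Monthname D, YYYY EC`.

Hidar 29, 1850 EC

Julian Day Number of the source date = 2399656.
Converting JDN 2399656 to the Ethiopian calendar gives 29 Hidar 1850 EC.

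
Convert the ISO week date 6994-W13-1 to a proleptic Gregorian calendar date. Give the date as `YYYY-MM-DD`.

6994-03-24

ISO week 1 of 6994 is the week containing the first Thursday of 6994.
Week 13, day 1 (Monday) lands on 6994-03-24.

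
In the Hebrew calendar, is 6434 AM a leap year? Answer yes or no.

no

Hebrew year 6434 is year 12 of its 19-year Metonic cycle; leap years are at positions 3, 6, 8, 11, 14, 17, 19, so it is a common year (12 months).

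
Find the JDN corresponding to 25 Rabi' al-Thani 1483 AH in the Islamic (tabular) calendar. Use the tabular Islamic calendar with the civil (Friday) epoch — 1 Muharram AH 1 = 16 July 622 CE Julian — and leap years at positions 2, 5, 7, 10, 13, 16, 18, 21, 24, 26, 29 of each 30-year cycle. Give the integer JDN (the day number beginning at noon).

2473724

In the Gregorian calendar the same day is 21 September 2060.
JDN 2451545 is 1 January 2000 CE (Gregorian); the target day is +22179 days from there, so JDN = 2473724.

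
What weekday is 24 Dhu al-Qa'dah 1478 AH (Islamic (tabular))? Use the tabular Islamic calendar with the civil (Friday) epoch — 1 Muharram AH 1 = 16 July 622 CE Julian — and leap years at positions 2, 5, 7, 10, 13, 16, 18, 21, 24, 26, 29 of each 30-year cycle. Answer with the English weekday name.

Thursday

Equivalently 8 June 2056 Gregorian, JDN 2472158.
JDN 2472158 mod 7 = 3, and JDN 0 was a Monday, so this is a Thursday.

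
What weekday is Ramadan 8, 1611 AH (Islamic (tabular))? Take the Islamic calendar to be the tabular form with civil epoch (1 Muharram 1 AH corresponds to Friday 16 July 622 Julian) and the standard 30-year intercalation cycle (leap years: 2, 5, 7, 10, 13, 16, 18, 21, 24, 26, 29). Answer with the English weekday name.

Friday

Equivalently 8 April 2185 Gregorian, JDN 2519213.
Since JDN mod 7 = 4 (0 = Monday), the day is Friday.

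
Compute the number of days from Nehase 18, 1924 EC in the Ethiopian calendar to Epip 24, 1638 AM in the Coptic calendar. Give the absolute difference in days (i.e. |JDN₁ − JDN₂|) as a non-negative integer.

3677

First date → JDN 2426944; second date → JDN 2423267.
The interval is |2426944 − 2423267| = 3677 days.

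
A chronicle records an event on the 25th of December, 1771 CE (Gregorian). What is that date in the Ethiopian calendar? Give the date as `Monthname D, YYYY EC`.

Julian Day Number of the source date = 2368263.
Converting JDN 2368263 to the Ethiopian calendar gives 17 Tahsas 1764 EC.

Tahsas 17, 1764 EC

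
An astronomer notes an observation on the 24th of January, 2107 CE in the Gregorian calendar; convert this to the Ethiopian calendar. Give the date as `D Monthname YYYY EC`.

Julian Day Number of the source date = 2490649.
Converting JDN 2490649 to the Ethiopian calendar gives 15 Tir 2099 EC.

15 Tir 2099 EC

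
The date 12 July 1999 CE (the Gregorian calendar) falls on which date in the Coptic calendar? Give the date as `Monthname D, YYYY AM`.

Epip 5, 1715 AM

Julian Day Number of the source date = 2451372.
Converting JDN 2451372 to the Coptic calendar gives 5 Epip 1715 AM.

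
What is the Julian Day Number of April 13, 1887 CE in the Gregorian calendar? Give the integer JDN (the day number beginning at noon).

2410375

JDN 2299161 is 15 October 1582 CE (Gregorian); the target day is +111214 days from there, so JDN = 2410375.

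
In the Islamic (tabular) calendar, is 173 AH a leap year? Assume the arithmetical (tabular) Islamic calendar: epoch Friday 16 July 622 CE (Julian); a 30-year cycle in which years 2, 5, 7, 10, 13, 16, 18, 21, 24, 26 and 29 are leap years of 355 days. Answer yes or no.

Year 173 AH is year 23 of its 30-year cycle; leap positions are 2, 5, 7, 10, 13, 16, 18, 21, 24, 26, 29, so it is a common year (354 days).

no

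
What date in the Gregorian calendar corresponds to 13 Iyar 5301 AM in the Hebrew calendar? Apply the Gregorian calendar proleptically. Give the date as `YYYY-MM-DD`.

1541-05-20

Julian Day Number of the source date = 2284038.
Converting JDN 2284038 to the Gregorian calendar gives 20 May 1541 CE.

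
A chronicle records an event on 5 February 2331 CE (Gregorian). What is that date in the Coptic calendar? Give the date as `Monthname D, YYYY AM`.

Julian Day Number of the source date = 2572475.
Converting JDN 2572475 to the Coptic calendar gives 25 Tobi 2047 AM.

Tobi 25, 2047 AM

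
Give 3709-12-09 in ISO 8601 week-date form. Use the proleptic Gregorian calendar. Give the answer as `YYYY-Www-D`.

The weekday is Monday (ISO weekday 1).
That Monday belongs to ISO week 50 of ISO year 3709.

3709-W50-1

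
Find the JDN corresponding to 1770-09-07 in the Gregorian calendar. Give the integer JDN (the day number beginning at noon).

2367789

JDN 2299161 is 15 October 1582 CE (Gregorian); the target day is +68628 days from there, so JDN = 2367789.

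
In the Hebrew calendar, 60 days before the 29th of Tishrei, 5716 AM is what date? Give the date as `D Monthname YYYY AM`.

JDN of the 29th of Tishrei, 5716 AM = 2435396.
2435396 − 60 = 2435336.
JDN 2435336 in the Hebrew calendar is 28 Av 5715 AM.

28 Av 5715 AM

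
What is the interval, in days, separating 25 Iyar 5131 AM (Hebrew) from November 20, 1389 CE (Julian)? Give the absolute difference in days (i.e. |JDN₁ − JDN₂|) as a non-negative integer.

6768

JDN of the first date = 2221946.
JDN of the second date = 2228714.
|2228714 − 2221946| = 6768.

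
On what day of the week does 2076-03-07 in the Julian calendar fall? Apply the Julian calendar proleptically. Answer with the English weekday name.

Friday

This is JDN 2479383 (20 March 2076 Gregorian).
Since JDN mod 7 = 4 (0 = Monday), the day is Friday.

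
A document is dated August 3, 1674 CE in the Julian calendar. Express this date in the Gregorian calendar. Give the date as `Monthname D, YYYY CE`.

For dates in this range the Gregorian date is 10 days ahead of the Julian.
3 August 1674 Julian + 10 days → 13 August 1674 Gregorian.

August 13, 1674 CE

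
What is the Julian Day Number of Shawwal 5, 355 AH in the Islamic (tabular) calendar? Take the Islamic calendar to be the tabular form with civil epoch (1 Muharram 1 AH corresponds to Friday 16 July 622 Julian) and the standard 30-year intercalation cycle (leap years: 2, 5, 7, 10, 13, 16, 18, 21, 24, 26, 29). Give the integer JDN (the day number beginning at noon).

2074156

In the proleptic Gregorian calendar the same day is 29 September 966.
JDN 2400001 is 17 November 1858 CE (Gregorian), MJD 0; the target day is −325845 days from there, so JDN = 2074156.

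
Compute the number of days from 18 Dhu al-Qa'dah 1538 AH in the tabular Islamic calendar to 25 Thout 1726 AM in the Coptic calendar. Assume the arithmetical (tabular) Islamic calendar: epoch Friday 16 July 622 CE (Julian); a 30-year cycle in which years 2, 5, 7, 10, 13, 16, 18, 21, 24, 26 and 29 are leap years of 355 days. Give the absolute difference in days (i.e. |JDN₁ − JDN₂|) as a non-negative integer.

38304

First date → JDN 2493414; second date → JDN 2455110.
The interval is |2493414 − 2455110| = 38304 days.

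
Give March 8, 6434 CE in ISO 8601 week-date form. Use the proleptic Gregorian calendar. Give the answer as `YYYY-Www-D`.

6434-W10-3

The weekday is Wednesday (ISO weekday 3).
That Wednesday belongs to ISO week 10 of ISO year 6434.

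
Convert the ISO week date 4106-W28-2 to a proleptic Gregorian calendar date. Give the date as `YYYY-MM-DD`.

4106-07-13

ISO week 1 of 4106 is the week containing the first Thursday of 4106.
Week 28, day 2 (Tuesday) lands on 4106-07-13.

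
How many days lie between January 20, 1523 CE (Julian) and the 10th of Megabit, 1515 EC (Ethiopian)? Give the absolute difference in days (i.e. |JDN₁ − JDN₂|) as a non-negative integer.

First date → JDN 2277353; second date → JDN 2277398.
The interval is |2277353 − 2277398| = 45 days.

45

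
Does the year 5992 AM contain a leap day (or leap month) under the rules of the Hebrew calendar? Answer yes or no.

Hebrew year 5992 is year 7 of its 19-year Metonic cycle; leap years are at positions 3, 6, 8, 11, 14, 17, 19, so it is a common year (12 months).

no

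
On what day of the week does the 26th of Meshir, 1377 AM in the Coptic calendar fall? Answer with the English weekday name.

Wednesday

Equivalently 2 March 1661 Gregorian, JDN 2327789.
JDN 2327789 mod 7 = 2, and JDN 0 was a Monday, so this is a Wednesday.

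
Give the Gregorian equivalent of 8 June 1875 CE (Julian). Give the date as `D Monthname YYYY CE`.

20 June 1875 CE

At this point the Julian calendar is 12 days behind the Gregorian.
8 June 1875 Julian + 12 days → 20 June 1875 Gregorian.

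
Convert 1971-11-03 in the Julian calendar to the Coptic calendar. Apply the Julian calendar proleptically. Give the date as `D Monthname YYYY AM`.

Julian Day Number of the source date = 2441272.
Converting JDN 2441272 to the Coptic calendar gives 6 Hathor 1688 AM.

6 Hathor 1688 AM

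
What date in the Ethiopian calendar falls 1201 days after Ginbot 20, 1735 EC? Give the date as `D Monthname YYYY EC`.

5 Pagume 1738 EC

The starting date is JDN 2357823; 2357823 + 1201 = 2359024.
JDN 2359024 corresponds to 5 Pagume 1738 EC.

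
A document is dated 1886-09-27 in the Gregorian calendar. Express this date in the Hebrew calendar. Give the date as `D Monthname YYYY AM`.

27 Elul 5646 AM

Julian Day Number of the source date = 2410177.
Converting JDN 2410177 to the Hebrew calendar gives 27 Elul 5646 AM.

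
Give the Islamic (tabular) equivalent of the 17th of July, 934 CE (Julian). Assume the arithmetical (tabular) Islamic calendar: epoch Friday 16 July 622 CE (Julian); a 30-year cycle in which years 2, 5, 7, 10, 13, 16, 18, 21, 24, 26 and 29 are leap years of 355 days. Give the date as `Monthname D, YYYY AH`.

Julian Day Number of the source date = 2062399.
Converting JDN 2062399 to the tabular Islamic calendar gives 1 Sha'ban 322 AH.

Sha'ban 1, 322 AH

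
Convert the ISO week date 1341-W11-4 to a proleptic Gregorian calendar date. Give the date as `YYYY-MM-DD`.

ISO week 1 of 1341 is the week containing the first Thursday of 1341.
Week 11, day 4 (Thursday) lands on 1341-03-16.

1341-03-16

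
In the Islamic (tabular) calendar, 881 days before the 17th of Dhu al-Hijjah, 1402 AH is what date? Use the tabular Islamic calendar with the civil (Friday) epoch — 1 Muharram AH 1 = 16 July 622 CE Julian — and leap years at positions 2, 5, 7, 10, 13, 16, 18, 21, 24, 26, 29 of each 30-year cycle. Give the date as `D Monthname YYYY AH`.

22 Jumada al-Thani 1400 AH

Counting 881 days back from JDN 2445249 reaches JDN 2444368, which is 22 Jumada al-Thani 1400 AH.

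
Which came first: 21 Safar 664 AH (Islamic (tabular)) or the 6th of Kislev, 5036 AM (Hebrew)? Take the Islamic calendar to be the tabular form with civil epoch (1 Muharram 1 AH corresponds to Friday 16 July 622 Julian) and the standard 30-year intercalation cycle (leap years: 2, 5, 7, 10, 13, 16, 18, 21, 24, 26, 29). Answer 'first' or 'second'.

first

Converting both to JDN: 2183435 vs 2187081; the smaller is the first.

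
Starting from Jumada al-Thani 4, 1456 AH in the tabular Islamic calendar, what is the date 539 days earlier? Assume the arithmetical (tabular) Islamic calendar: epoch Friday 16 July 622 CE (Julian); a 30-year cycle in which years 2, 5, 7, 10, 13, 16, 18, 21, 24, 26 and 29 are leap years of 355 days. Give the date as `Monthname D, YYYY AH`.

Dhu al-Qa'dah 26, 1454 AH

Counting 539 days back from JDN 2464194 reaches JDN 2463655, which is Dhu al-Qa'dah 26, 1454 AH.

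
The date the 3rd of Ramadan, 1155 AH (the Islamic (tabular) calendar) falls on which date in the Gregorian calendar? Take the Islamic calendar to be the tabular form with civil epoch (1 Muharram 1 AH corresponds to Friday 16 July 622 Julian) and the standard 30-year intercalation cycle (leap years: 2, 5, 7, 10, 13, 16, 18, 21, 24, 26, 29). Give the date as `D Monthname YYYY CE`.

Julian Day Number of the source date = 2357617.
Converting JDN 2357617 to the Gregorian calendar gives 1 November 1742 CE.

1 November 1742 CE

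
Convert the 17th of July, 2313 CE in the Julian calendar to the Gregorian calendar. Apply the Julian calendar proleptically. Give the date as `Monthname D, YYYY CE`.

At this point the Julian calendar is 16 days behind the Gregorian.
17 July 2313 Julian + 16 days → 2 August 2313 Gregorian.

August 2, 2313 CE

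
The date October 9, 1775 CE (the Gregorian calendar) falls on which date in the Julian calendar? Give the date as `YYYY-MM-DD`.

1775-09-28

The Julian–Gregorian offset here is 11 days (Julian trailing).
9 October 1775 Gregorian − 11 days → 28 September 1775 Julian.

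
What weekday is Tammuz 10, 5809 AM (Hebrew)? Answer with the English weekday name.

Saturday

Equivalently 10 July 2049 Gregorian, JDN 2469633.
JDN 2469633 mod 7 = 5, and JDN 0 was a Monday, so this is a Saturday.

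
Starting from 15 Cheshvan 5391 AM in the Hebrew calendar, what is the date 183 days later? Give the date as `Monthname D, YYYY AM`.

Nisan 20, 5391 AM

JDN of 15 Cheshvan 5391 AM = 2316699.
2316699 + 183 = 2316882.
JDN 2316882 in the Hebrew calendar is Nisan 20, 5391 AM.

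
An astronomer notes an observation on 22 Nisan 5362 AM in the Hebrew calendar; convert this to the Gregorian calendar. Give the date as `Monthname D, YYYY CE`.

April 13, 1602 CE

Both dates share Julian Day Number 2306281; in the Gregorian calendar that is 13 April 1602 CE.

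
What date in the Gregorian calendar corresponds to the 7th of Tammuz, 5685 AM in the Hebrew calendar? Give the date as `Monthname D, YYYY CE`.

Both dates share Julian Day Number 2424331; in the Gregorian calendar that is 29 June 1925 CE.

June 29, 1925 CE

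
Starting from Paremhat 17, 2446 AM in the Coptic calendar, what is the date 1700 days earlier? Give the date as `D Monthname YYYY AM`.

Counting 1700 days back from JDN 2718262 reaches JDN 2716562, which is 23 Epip 2441 AM.

23 Epip 2441 AM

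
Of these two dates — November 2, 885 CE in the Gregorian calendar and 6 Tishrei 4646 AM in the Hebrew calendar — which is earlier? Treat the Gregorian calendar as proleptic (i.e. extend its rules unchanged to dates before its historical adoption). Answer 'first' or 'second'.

Converting both to JDN: 2044606 vs 2044565; the smaller is the second.

second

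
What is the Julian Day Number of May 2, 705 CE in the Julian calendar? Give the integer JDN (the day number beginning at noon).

Equivalently 6 May 705 (proleptic Gregorian).
JDN 2451545 is 1 January 2000 CE (Gregorian); the target day is −472864 days from there, so JDN = 1978681.

1978681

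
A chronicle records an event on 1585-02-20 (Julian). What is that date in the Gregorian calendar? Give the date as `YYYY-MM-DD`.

1585-03-02

For dates in this range the Gregorian date is 10 days ahead of the Julian.
20 February 1585 Julian + 10 days → 2 March 1585 Gregorian.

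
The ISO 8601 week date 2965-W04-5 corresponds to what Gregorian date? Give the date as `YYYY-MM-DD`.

ISO week 1 of 2965 is the week containing the first Thursday of 2965.
Week 4, day 5 (Friday) lands on 2965-01-25.

2965-01-25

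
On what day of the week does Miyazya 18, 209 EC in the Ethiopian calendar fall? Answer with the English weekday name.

Equivalently 13 April 217 Gregorian, JDN 1800420.
1800420 ≡ 6 (mod 7); counting from Monday = 0 gives Sunday.

Sunday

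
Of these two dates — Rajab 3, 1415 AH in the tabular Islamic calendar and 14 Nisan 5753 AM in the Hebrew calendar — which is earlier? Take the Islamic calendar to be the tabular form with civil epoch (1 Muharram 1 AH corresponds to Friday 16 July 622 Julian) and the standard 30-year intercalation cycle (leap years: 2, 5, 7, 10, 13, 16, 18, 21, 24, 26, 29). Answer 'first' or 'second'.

second

Converting both to JDN: 2449693 vs 2449083; the smaller is the second.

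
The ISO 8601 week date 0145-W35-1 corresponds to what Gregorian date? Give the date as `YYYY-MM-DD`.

ISO week 1 of 145 is the week containing the first Thursday of 145.
Week 35, day 1 (Monday) lands on 0145-08-30.

0145-08-30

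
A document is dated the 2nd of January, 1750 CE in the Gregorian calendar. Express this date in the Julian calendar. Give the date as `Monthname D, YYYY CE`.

For dates in this range the Gregorian date is 11 days ahead of the Julian.
2 January 1750 Gregorian − 11 days → 22 December 1749 Julian.

December 22, 1749 CE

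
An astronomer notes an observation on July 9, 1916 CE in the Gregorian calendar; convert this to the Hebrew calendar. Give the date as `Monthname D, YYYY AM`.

Julian Day Number of the source date = 2421054.
Converting JDN 2421054 to the Hebrew calendar gives 8 Tammuz 5676 AM.

Tammuz 8, 5676 AM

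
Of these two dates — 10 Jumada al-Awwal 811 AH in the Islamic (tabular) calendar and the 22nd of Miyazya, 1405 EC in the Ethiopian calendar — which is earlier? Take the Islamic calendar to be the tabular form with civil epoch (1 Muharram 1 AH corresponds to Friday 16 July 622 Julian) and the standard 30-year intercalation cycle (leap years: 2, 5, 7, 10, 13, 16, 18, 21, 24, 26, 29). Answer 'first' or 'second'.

Converting both to JDN: 2235604 vs 2237263; the smaller is the first.

first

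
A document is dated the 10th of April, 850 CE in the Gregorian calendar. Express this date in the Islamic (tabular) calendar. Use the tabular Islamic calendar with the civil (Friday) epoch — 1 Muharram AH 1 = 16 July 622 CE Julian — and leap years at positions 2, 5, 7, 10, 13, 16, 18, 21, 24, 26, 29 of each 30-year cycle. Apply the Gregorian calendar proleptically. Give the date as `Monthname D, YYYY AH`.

Julian Day Number of the source date = 2031616.
Converting JDN 2031616 to the tabular Islamic calendar gives 19 Ramadan 235 AH.

Ramadan 19, 235 AH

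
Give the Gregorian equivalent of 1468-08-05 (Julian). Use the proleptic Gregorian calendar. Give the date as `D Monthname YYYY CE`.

At this point the Julian calendar is 9 days behind the Gregorian.
5 August 1468 Julian + 9 days → 14 August 1468 Gregorian.

14 August 1468 CE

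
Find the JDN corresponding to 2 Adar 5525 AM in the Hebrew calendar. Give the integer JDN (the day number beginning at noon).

Equivalently 23 February 1765 (Gregorian).
JDN 2299161 is 15 October 1582 CE (Gregorian); the target day is +66606 days from there, so JDN = 2365767.

2365767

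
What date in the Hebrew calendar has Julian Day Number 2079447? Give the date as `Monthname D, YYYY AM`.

JDN 2079447 is 25 March 981 in the proleptic Gregorian calendar.
In the Hebrew calendar that day is Nisan 11, 4741 AM.

Nisan 11, 4741 AM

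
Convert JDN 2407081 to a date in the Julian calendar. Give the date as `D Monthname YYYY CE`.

25 March 1878 CE

JDN 2407081 is 6 April 1878 in the Gregorian calendar.
In the Julian calendar that day is 25 March 1878 CE.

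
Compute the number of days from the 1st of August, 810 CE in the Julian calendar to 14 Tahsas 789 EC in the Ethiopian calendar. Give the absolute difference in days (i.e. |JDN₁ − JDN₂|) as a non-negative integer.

JDN of the first date = 2017123.
JDN of the second date = 2012141.
|2012141 − 2017123| = 4982.

4982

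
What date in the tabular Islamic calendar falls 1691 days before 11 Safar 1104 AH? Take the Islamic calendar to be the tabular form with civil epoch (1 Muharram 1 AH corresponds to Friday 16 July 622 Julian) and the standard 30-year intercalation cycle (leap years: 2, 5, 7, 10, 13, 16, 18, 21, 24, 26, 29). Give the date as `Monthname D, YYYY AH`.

Counting 1691 days back from JDN 2339346 reaches JDN 2337655, which is Jumada al-Awwal 3, 1099 AH.

Jumada al-Awwal 3, 1099 AH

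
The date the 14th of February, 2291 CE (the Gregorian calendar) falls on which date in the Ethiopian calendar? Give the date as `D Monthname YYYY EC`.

5 Yekatit 2283 EC

Both dates share Julian Day Number 2557875; in the Ethiopian calendar that is 5 Yekatit 2283 EC.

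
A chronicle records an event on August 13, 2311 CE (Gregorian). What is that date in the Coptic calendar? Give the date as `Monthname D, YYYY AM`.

Mesori 4, 2027 AM

Julian Day Number of the source date = 2565359.
Converting JDN 2565359 to the Coptic calendar gives 4 Mesori 2027 AM.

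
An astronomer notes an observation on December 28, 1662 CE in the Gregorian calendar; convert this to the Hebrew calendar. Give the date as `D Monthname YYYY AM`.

Julian Day Number of the source date = 2328455.
Converting JDN 2328455 to the Hebrew calendar gives 18 Tevet 5423 AM.

18 Tevet 5423 AM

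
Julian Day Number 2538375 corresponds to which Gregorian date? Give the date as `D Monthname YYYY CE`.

JDN 2451545 is 1 Jan 2000; 2538375 is +86830 days from there.

25 September 2237 CE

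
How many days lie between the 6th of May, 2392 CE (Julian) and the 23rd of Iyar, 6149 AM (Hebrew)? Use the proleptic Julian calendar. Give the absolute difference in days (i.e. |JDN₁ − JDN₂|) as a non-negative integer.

1099

JDN of the first date = 2594862.
JDN of the second date = 2593763.
|2593763 − 2594862| = 1099.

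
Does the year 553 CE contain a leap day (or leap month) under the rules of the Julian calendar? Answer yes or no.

553 mod 4 = 1, so it is a common year in the Julian calendar.

no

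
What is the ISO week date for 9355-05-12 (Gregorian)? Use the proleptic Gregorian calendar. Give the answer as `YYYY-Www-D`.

9355-W20-1

The weekday is Monday (ISO weekday 1).
That Monday belongs to ISO week 20 of ISO year 9355.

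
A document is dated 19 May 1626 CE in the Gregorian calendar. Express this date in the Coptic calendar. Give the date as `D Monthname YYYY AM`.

14 Pashons 1342 AM

Both dates share Julian Day Number 2315083; in the Coptic calendar that is 14 Pashons 1342 AM.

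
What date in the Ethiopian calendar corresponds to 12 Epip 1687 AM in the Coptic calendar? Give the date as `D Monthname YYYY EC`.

The source date corresponds to 19 July 1971 in the Gregorian calendar (JDN 2441152).
That day falls on 12 Hamle 1963 EC in the Ethiopian calendar.

12 Hamle 1963 EC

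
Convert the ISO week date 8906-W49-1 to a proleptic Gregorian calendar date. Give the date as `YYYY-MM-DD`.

ISO week 1 of 8906 is the week containing the first Thursday of 8906.
Week 49, day 1 (Monday) lands on 8906-12-06.

8906-12-06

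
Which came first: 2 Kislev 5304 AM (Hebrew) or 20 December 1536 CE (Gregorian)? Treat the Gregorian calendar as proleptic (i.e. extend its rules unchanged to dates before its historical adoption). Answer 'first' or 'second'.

Converting both to JDN: 2284941 vs 2282426; the smaller is the second.

second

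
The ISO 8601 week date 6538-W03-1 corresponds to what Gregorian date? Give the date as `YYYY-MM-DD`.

6538-01-13

ISO week 1 of 6538 is the week containing the first Thursday of 6538.
Week 3, day 1 (Monday) lands on 6538-01-13.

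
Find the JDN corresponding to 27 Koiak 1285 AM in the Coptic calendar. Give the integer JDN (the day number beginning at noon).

2294127

Equivalently 2 January 1569 (proleptic Gregorian).
JDN 2451545 is 1 January 2000 CE (Gregorian); the target day is −157418 days from there, so JDN = 2294127.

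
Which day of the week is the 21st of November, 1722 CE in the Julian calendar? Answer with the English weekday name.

Wednesday

In the Gregorian calendar this is 2 December 1722 (JDN 2350343).
2350343 ≡ 2 (mod 7); counting from Monday = 0 gives Wednesday.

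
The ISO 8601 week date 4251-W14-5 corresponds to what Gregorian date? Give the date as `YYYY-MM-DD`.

ISO week 1 of 4251 is the week containing the first Thursday of 4251.
Week 14, day 5 (Friday) lands on 4251-04-04.

4251-04-04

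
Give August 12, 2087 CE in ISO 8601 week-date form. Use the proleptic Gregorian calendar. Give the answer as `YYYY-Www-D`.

2087-W33-2

The weekday is Tuesday (ISO weekday 2).
That Tuesday belongs to ISO week 33 of ISO year 2087.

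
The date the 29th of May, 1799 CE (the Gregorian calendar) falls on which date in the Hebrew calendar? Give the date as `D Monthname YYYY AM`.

Both dates share Julian Day Number 2378280; in the Hebrew calendar that is 24 Iyar 5559 AM.

24 Iyar 5559 AM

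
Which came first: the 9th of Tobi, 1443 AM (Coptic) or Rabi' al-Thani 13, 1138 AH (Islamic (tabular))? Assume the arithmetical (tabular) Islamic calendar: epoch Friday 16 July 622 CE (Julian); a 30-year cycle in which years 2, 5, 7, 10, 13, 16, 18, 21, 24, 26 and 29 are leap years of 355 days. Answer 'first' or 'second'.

second

The two dates have Julian Day Numbers 2351848 and 2351456 respectively.
Since 2351456 < 2351848, the second date comes first.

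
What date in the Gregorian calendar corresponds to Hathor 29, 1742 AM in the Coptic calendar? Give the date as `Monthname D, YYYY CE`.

December 8, 2025 CE

Both dates share Julian Day Number 2461018; in the Gregorian calendar that is 8 December 2025 CE.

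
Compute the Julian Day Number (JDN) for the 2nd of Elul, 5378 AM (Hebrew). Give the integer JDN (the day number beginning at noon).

2312257

In the Gregorian calendar the same day is 23 August 1618.
JDN 2451545 is 1 January 2000 CE (Gregorian); the target day is −139288 days from there, so JDN = 2312257.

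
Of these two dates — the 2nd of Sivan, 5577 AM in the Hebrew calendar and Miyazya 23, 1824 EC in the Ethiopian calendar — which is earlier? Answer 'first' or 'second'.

first

The two dates have Julian Day Numbers 2384842 and 2390304 respectively.
Since 2384842 < 2390304, the first date comes first.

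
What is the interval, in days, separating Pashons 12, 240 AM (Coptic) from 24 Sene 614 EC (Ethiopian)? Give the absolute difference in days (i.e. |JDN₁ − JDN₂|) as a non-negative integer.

35836

JDN of the first date = 1912576.
JDN of the second date = 1948412.
|1948412 − 1912576| = 35836.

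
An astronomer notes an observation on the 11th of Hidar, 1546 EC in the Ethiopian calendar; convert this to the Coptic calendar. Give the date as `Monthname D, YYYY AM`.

Hathor 11, 1270 AM

The source date corresponds to 17 November 1553 in the proleptic Gregorian calendar (JDN 2288602).
That day falls on 11 Hathor 1270 AM in the Coptic calendar.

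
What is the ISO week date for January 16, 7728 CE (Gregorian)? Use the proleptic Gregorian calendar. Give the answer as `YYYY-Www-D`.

The weekday is Friday (ISO weekday 5).
That Friday belongs to ISO week 3 of ISO year 7728.

7728-W03-5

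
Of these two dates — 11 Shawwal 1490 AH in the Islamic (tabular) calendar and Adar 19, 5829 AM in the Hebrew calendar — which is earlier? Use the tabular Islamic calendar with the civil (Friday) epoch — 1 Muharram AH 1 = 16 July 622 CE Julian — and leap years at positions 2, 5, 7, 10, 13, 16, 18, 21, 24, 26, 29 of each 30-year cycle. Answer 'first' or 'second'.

First date → JDN 2476368; second date → JDN 2476818.
JDN 2476368 < JDN 2476818, so the first date is earlier.

first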